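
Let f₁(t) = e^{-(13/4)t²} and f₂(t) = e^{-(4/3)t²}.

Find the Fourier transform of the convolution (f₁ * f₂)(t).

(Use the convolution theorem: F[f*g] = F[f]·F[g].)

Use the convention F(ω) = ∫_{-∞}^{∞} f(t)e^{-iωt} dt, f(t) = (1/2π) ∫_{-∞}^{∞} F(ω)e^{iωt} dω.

F[f₁*f₂](ω) = \frac{\sqrt{39} \pi e^{- \frac{55 \omega^{2}}{208}}}{13}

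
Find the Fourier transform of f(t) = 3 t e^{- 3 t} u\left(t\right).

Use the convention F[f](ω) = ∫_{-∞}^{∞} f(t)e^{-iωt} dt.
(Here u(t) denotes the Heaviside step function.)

F(ω) = \frac{3}{\left(i \omega + 3\right)^{2}}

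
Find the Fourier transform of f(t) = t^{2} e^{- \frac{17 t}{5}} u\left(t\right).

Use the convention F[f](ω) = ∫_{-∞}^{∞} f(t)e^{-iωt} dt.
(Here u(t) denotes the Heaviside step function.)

F(ω) = \frac{250}{\left(5 i \omega + 17\right)^{3}}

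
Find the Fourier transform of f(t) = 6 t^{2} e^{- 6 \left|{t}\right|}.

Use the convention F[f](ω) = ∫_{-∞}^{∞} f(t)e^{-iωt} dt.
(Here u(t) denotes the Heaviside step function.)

F(ω) = \frac{432 \left(12 - \omega^{2}\right)}{\left(\omega^{2} + 36\right)^{3}}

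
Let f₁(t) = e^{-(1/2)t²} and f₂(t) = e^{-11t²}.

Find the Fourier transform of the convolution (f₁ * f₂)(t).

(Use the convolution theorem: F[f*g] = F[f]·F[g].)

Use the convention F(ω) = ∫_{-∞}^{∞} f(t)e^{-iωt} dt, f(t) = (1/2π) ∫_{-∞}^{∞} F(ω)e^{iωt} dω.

F[f₁*f₂](ω) = \frac{\sqrt{22} \pi e^{- \frac{23 \omega^{2}}{44}}}{11}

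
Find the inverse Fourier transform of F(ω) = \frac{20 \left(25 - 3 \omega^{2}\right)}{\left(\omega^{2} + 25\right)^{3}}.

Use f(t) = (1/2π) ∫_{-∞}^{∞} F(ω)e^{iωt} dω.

f(t) = t^{2} e^{- 5 \left|{t}\right|}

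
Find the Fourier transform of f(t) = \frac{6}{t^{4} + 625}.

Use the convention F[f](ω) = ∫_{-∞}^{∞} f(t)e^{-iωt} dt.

F(ω) = \frac{6 \pi e^{- \frac{5 \sqrt{2} \left|{\omega}\right|}{2}} \sin{\left(\frac{5 \sqrt{2} \left|{\omega}\right|}{2} + \frac{\pi}{4} \right)}}{125}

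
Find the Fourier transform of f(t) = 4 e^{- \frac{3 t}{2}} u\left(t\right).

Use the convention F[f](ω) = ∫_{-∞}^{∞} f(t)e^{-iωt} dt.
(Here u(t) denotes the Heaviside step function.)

F(ω) = \frac{8}{2 i \omega + 3}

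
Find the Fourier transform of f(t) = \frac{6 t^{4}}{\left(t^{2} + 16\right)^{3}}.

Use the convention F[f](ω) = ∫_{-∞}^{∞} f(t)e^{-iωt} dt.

F(ω) = \frac{3 \pi \left(16 \omega^{2} - 20 \left|{\omega}\right| + 3\right) e^{- 4 \left|{\omega}\right|}}{16}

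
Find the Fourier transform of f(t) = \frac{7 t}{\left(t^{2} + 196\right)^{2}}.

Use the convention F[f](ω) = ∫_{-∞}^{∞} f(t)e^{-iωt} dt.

F(ω) = - \frac{i \pi \omega e^{- 14 \left|{\omega}\right|}}{4}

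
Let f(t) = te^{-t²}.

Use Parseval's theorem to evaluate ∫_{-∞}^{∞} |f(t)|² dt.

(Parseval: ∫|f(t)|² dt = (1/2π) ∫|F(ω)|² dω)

∫|f(t)|² dt = \frac{\sqrt{2} \sqrt{\pi}}{8}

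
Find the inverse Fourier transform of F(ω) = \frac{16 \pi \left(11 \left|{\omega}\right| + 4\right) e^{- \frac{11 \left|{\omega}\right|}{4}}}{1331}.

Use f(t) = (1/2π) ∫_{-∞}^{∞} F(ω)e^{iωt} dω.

f(t) = \frac{2}{\left(t^{2} + \frac{121}{16}\right)^{2}}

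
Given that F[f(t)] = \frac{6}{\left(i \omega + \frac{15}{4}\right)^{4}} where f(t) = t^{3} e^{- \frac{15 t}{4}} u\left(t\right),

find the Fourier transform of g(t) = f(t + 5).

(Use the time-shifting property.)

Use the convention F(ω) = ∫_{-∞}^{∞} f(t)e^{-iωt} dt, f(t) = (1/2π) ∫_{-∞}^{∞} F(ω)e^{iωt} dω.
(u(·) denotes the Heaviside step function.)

F[g](ω) = \frac{1536 e^{5 i \omega}}{\left(4 i \omega + 15\right)^{4}}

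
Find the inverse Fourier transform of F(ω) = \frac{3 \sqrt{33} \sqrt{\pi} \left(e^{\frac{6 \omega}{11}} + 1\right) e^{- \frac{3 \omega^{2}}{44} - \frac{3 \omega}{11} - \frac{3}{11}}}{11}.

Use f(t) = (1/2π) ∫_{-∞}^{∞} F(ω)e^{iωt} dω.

f(t) = 6 e^{- \frac{11 t^{2}}{3}} \cos{\left(2 t \right)}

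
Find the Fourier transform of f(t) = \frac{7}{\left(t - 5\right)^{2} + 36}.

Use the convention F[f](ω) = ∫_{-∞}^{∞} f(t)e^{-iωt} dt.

F(ω) = \frac{7 \pi e^{- 5 i \omega - 6 \left|{\omega}\right|}}{6}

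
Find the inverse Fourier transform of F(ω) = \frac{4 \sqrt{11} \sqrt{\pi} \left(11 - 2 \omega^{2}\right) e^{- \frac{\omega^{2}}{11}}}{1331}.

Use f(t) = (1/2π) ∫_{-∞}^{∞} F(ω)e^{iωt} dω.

f(t) = t^{2} e^{- \frac{11 t^{2}}{4}}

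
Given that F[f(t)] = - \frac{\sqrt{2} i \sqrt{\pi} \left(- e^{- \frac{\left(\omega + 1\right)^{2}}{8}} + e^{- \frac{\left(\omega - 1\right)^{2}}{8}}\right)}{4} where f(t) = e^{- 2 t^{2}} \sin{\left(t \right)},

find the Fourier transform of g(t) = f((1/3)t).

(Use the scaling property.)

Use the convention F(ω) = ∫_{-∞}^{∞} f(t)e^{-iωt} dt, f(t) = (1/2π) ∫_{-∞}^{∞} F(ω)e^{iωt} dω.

F[g](ω) = \frac{3 \sqrt{2} i \sqrt{\pi} \left(1 - e^{\frac{3 \omega}{2}}\right) e^{- \frac{9 \omega^{2}}{8} - \frac{3 \omega}{4} - \frac{1}{8}}}{4}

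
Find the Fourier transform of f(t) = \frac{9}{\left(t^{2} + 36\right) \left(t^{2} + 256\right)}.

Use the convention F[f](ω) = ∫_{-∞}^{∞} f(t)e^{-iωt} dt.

F(ω) = \frac{3 \pi \left(8 e^{10 \left|{\omega}\right|} - 3\right) e^{- 16 \left|{\omega}\right|}}{3520}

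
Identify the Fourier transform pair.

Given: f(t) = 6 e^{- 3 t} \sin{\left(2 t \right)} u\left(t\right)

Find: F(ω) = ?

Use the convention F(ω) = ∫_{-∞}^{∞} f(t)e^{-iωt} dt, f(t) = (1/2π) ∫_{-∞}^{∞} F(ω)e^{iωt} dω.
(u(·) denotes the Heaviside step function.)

F(ω) = \frac{12}{\left(i \omega + 3\right)^{2} + 4}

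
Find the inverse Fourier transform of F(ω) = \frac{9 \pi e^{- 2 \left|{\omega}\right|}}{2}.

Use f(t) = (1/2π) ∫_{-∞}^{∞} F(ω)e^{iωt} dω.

f(t) = \frac{9}{t^{2} + 4}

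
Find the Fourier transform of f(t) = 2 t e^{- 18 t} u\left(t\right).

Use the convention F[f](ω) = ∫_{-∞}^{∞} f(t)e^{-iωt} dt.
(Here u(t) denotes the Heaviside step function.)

F(ω) = \frac{2}{\left(i \omega + 18\right)^{2}}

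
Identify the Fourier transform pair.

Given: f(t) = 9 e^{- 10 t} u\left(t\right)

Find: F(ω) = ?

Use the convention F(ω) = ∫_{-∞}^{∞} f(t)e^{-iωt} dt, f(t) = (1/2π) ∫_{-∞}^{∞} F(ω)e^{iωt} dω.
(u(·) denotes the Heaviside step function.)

F(ω) = \frac{9}{i \omega + 10}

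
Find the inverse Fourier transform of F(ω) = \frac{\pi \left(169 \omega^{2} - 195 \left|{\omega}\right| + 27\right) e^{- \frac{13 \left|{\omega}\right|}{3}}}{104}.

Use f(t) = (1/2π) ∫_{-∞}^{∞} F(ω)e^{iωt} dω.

f(t) = \frac{3 t^{4}}{\left(t^{2} + \frac{169}{9}\right)^{3}}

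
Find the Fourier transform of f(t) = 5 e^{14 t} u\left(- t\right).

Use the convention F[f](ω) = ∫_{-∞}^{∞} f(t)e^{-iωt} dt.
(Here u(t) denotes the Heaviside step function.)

F(ω) = - \frac{5}{i \omega - 14}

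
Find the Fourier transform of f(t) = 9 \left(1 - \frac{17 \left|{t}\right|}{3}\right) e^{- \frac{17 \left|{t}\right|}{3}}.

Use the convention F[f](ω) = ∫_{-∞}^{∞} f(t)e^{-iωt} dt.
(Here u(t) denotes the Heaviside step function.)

F(ω) = \frac{16524 \omega^{2}}{\left(9 \omega^{2} + 289\right)^{2}}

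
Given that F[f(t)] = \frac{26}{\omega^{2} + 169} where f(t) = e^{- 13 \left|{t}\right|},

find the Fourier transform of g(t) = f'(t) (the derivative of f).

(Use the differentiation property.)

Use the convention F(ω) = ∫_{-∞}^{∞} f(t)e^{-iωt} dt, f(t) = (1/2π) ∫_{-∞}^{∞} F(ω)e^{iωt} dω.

F[g](ω) = \frac{26 i \omega}{\omega^{2} + 169}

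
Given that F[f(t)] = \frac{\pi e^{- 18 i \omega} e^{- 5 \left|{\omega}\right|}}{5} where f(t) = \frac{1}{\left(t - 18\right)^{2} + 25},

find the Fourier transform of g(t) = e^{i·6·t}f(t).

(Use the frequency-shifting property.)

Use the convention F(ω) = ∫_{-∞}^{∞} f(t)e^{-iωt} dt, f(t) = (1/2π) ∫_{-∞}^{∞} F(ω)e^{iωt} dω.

F[g](ω) = \frac{\pi e^{- 18 i \left(\omega - 6\right) - 5 \left|{\omega - 6}\right|}}{5}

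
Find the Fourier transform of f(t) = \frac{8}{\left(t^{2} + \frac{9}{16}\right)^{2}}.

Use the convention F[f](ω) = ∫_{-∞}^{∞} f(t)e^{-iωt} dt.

F(ω) = \frac{64 \pi \left(3 \left|{\omega}\right| + 4\right) e^{- \frac{3 \left|{\omega}\right|}{4}}}{27}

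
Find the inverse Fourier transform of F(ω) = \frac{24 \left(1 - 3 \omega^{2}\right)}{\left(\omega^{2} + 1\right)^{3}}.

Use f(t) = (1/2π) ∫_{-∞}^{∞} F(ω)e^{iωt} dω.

f(t) = 6 t^{2} e^{- \left|{t}\right|}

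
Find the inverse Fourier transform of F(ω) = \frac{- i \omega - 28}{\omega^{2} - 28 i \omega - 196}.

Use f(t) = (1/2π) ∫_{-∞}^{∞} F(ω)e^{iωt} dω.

f(t) = \left(14 t + 1\right) e^{- 14 t} u\left(t\right)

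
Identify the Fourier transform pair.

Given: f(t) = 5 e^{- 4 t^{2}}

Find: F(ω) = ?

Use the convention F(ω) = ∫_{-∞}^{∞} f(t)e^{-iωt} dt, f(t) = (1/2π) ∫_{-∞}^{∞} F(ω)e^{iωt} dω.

F(ω) = \frac{5 \sqrt{\pi} e^{- \frac{\omega^{2}}{16}}}{2}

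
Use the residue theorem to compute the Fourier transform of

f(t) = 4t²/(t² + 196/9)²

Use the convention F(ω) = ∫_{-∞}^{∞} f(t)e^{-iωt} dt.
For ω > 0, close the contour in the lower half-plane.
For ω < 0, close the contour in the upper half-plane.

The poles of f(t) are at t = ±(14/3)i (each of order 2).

Let g(z) = f(z)e^{-iωz}; for large |z| the factor e^{-iωz} decays in the lower half-plane when ω > 0 and in the upper half-plane when ω < 0.

Case ω > 0 (lower half-plane, clockwise contour ⇒ F(ω) = -2πi·ΣRes):
  Res_{z = - \frac{14 i}{3}} g(z) = i \left(\frac{3}{14} - \omega\right) e^{- \frac{14 \omega}{3}} (pole of order 2)
  F(ω) = -2πi·ΣRes = \frac{\pi \left(3 - 14 \omega\right) e^{- \frac{14 \omega}{3}}}{7}

Case ω < 0 (upper half-plane, counterclockwise contour ⇒ F(ω) = +2πi·ΣRes):
  Res_{z = \frac{14 i}{3}} g(z) = i \left(- \omega - \frac{3}{14}\right) e^{\frac{14 \omega}{3}} (pole of order 2)
  F(ω) = 2πi·ΣRes = \frac{\pi \left(14 \omega + 3\right) e^{\frac{14 \omega}{3}}}{7}

Both cases combine into a single formula in |ω|:

F(ω) = \frac{\pi \left(3 - 14 \left|{\omega}\right|\right) e^{- \frac{14 \left|{\omega}\right|}{3}}}{7}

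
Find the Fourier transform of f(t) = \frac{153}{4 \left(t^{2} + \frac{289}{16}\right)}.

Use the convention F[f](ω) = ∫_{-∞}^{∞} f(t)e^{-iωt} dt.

F(ω) = 9 \pi e^{- \frac{17 \left|{\omega}\right|}{4}}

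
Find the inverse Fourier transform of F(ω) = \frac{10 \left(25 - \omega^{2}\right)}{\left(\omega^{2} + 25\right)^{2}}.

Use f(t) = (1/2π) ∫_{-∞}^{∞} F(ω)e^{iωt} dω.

f(t) = 5 e^{- 5 \left|{t}\right|} \left|{t}\right|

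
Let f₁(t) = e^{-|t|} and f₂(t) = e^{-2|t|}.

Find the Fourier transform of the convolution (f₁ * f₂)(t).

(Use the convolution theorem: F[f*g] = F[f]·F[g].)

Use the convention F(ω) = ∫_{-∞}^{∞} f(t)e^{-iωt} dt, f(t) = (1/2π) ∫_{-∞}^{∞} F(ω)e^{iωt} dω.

F[f₁*f₂](ω) = \frac{8}{\left(\omega^{2} + 1\right) \left(\omega^{2} + 4\right)}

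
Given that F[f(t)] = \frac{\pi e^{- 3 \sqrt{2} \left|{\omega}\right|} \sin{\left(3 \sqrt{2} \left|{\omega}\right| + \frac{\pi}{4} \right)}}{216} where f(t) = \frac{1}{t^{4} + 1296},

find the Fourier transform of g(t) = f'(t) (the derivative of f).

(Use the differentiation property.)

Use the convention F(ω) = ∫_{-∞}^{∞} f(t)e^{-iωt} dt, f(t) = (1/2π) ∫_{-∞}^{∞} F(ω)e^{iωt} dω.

F[g](ω) = \frac{i \pi \omega e^{- 3 \sqrt{2} \left|{\omega}\right|} \sin{\left(3 \sqrt{2} \left|{\omega}\right| + \frac{\pi}{4} \right)}}{216}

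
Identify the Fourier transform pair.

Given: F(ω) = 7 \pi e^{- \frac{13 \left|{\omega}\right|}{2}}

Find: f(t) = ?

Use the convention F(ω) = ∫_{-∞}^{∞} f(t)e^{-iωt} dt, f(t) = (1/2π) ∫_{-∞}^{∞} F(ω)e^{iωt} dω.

f(t) = \frac{91}{2 \left(t^{2} + \frac{169}{4}\right)}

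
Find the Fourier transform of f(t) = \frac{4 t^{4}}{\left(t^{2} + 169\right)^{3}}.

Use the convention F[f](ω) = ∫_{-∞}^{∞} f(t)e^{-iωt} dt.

F(ω) = \frac{\pi \left(169 \omega^{2} - 65 \left|{\omega}\right| + 3\right) e^{- 13 \left|{\omega}\right|}}{26}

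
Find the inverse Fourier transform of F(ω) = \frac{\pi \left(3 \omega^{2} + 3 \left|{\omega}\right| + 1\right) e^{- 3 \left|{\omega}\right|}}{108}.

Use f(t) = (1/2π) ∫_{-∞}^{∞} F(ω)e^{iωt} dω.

f(t) = \frac{6}{\left(t^{2} + 9\right)^{3}}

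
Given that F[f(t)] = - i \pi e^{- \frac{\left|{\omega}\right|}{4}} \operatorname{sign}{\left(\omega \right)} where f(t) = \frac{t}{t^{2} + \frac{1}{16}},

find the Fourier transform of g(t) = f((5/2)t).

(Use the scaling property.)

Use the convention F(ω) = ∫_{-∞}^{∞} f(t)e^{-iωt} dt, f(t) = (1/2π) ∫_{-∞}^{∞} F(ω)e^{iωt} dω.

F[g](ω) = - \frac{2 i \pi e^{- \frac{\left|{\omega}\right|}{10}} \operatorname{sign}{\left(\omega \right)}}{5}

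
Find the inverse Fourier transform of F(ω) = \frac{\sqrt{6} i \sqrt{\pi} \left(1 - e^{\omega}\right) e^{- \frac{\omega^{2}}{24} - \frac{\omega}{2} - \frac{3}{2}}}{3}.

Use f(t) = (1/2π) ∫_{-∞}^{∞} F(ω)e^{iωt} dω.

f(t) = 4 e^{- 6 t^{2}} \sin{\left(6 t \right)}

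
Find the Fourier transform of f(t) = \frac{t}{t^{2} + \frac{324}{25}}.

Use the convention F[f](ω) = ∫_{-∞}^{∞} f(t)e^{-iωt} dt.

F(ω) = - i \pi e^{- \frac{18 \left|{\omega}\right|}{5}} \operatorname{sign}{\left(\omega \right)}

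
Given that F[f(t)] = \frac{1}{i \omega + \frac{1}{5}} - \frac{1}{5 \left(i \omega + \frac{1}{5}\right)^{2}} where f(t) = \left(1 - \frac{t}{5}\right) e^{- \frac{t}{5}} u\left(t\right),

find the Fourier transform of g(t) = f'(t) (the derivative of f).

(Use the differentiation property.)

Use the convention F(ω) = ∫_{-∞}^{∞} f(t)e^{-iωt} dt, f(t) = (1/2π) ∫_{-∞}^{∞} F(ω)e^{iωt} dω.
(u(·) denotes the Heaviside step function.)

F[g](ω) = \frac{25 \omega^{2}}{25 \omega^{2} - 10 i \omega - 1}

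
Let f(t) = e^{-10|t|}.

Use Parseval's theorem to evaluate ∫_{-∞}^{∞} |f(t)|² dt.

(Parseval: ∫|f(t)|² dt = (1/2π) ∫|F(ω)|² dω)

∫|f(t)|² dt = \frac{1}{10}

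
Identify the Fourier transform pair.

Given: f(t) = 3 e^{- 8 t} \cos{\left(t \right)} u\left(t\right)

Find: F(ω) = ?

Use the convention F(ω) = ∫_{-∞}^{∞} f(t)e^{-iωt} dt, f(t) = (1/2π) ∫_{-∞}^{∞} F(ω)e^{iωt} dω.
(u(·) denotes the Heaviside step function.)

F(ω) = \frac{3 \left(i \omega + 8\right)}{\left(i \omega + 8\right)^{2} + 1}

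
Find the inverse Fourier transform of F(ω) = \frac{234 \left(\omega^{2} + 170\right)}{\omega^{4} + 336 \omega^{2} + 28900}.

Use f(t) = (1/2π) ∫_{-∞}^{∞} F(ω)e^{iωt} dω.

f(t) = 9 e^{- 13 \left|{t}\right|} \cos{\left(\left|{t}\right| \right)}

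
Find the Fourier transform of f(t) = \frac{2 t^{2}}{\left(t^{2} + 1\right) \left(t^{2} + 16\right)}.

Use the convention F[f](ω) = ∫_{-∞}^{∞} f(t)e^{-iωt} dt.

F(ω) = \frac{2 \pi \left(4 - e^{3 \left|{\omega}\right|}\right) e^{- 4 \left|{\omega}\right|}}{15}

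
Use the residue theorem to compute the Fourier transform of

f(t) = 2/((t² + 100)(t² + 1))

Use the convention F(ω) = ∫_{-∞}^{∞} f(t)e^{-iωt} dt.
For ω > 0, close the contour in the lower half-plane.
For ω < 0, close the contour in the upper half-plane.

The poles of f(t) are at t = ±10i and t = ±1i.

Let g(z) = f(z)e^{-iωz}; for large |z| the factor e^{-iωz} decays in the lower half-plane when ω > 0 and in the upper half-plane when ω < 0.

Case ω > 0 (lower half-plane, clockwise contour ⇒ F(ω) = -2πi·ΣRes):
  Res_{z = - 10 i} g(z) = - \frac{i e^{- 10 \omega}}{990}
  Res_{z = - i} g(z) = \frac{i e^{- \omega}}{99}
  F(ω) = -2πi·ΣRes = \frac{\pi \left(10 e^{9 \omega} - 1\right) e^{- 10 \omega}}{495}

Case ω < 0 (upper half-plane, counterclockwise contour ⇒ F(ω) = +2πi·ΣRes):
  Res_{z = 10 i} g(z) = \frac{i e^{10 \omega}}{990}
  Res_{z = i} g(z) = - \frac{i e^{\omega}}{99}
  F(ω) = 2πi·ΣRes = \frac{\pi \left(10 - e^{9 \omega}\right) e^{\omega}}{495}

Both cases combine into a single formula in |ω|:

F(ω) = \frac{\pi \left(10 e^{9 \left|{\omega}\right|} - 1\right) e^{- 10 \left|{\omega}\right|}}{495}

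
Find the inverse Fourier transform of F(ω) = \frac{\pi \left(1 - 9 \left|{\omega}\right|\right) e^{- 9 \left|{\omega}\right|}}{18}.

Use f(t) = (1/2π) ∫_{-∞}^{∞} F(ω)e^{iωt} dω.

f(t) = \frac{t^{2}}{\left(t^{2} + 81\right)^{2}}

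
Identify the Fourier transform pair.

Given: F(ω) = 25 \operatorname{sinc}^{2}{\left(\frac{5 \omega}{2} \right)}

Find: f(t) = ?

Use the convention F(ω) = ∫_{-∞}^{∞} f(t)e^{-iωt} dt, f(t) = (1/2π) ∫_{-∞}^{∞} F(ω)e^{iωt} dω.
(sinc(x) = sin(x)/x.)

f(t) = 5 \left(\begin{cases} 1 - \frac{\left|{t}\right|}{5} & \text{for}\: \left|{t}\right| < 5 \\0 & \text{otherwise} \end{cases}\right)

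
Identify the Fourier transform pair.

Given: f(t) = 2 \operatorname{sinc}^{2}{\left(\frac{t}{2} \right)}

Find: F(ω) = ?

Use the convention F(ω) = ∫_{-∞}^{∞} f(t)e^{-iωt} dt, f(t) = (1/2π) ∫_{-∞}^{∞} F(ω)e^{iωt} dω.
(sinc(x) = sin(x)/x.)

F(ω) = \begin{cases} 4 \pi \left(1 - \left|{\omega}\right|\right) & \text{for}\: \omega > -1 \wedge \omega < 1 \\0 & \text{otherwise} \end{cases}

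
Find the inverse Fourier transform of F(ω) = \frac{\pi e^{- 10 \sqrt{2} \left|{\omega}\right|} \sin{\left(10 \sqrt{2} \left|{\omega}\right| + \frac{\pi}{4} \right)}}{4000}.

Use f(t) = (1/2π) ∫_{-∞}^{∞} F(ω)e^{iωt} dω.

f(t) = \frac{2}{t^{4} + 160000}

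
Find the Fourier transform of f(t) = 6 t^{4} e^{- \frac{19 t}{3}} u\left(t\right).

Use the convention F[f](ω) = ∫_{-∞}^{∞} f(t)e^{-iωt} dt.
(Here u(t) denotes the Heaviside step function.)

F(ω) = \frac{34992}{\left(3 i \omega + 19\right)^{5}}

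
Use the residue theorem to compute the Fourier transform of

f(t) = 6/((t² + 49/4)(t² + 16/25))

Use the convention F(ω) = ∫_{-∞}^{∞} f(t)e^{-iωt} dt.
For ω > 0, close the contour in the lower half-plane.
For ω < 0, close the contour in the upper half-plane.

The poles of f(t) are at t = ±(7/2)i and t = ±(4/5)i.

Let g(z) = f(z)e^{-iωz}; for large |z| the factor e^{-iωz} decays in the lower half-plane when ω > 0 and in the upper half-plane when ω < 0.

Case ω > 0 (lower half-plane, clockwise contour ⇒ F(ω) = -2πi·ΣRes):
  Res_{z = - \frac{7 i}{2}} g(z) = - \frac{200 i e^{- \frac{7 \omega}{2}}}{2709}
  Res_{z = - \frac{4 i}{5}} g(z) = \frac{125 i e^{- \frac{4 \omega}{5}}}{387}
  F(ω) = -2πi·ΣRes = - \frac{400 \pi e^{- \frac{7 \omega}{2}}}{2709} + \frac{250 \pi e^{- \frac{4 \omega}{5}}}{387}

Case ω < 0 (upper half-plane, counterclockwise contour ⇒ F(ω) = +2πi·ΣRes):
  Res_{z = \frac{7 i}{2}} g(z) = \frac{200 i e^{\frac{7 \omega}{2}}}{2709}
  Res_{z = \frac{4 i}{5}} g(z) = - \frac{125 i e^{\frac{4 \omega}{5}}}{387}
  F(ω) = 2πi·ΣRes = \frac{50 \pi \left(35 e^{\frac{4 \omega}{5}} - 8 e^{\frac{7 \omega}{2}}\right)}{2709}

Both cases combine into a single formula in |ω|:

F(ω) = - \frac{400 \pi e^{- \frac{7 \left|{\omega}\right|}{2}}}{2709} + \frac{250 \pi e^{- \frac{4 \left|{\omega}\right|}{5}}}{387}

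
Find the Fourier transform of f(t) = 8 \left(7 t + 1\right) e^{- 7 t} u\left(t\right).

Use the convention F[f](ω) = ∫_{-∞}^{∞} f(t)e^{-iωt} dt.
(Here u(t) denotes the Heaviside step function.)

F(ω) = \frac{8 \left(- i \omega - 14\right)}{\omega^{2} - 14 i \omega - 49}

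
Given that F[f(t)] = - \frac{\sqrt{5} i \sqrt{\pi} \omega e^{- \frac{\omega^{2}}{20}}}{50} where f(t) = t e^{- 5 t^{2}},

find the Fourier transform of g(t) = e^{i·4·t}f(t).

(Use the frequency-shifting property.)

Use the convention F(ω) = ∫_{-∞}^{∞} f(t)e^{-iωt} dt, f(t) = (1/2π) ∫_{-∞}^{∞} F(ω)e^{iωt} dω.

F[g](ω) = \frac{\sqrt{5} i \sqrt{\pi} \left(4 - \omega\right) e^{- \frac{\left(\omega - 4\right)^{2}}{20}}}{50}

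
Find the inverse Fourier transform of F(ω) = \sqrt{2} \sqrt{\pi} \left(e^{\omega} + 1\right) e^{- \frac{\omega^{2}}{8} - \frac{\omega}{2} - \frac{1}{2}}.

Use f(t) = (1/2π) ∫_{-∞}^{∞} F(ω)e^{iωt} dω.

f(t) = 4 e^{- 2 t^{2}} \cos{\left(2 t \right)}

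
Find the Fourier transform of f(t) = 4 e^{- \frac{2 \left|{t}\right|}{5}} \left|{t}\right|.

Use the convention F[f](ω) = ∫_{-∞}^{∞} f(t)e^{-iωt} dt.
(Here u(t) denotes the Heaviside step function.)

F(ω) = \frac{200 \left(4 - 25 \omega^{2}\right)}{\left(25 \omega^{2} + 4\right)^{2}}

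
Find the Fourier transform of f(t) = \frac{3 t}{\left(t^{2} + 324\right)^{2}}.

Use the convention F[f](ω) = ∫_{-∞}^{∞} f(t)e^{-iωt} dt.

F(ω) = - \frac{i \pi \omega e^{- 18 \left|{\omega}\right|}}{12}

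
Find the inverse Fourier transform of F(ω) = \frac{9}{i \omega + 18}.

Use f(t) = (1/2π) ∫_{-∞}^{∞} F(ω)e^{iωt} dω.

f(t) = 9 e^{- 18 t} u\left(t\right)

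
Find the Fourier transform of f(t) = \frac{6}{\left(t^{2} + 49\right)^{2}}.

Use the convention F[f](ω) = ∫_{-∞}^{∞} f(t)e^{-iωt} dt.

F(ω) = \frac{3 \pi \left(7 \left|{\omega}\right| + 1\right) e^{- 7 \left|{\omega}\right|}}{343}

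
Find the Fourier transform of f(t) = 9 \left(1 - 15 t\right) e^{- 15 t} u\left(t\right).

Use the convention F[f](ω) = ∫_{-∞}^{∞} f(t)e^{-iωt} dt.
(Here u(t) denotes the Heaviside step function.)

F(ω) = \frac{9 i \omega}{- \omega^{2} + 30 i \omega + 225}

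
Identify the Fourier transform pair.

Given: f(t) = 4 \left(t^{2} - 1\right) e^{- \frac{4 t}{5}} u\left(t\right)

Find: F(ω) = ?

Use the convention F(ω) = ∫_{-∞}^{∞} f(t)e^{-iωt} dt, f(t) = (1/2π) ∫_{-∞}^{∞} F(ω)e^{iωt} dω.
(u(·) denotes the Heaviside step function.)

F(ω) = \frac{20 \left(250 i \omega - \left(5 i \omega + 4\right)^{3} + 200\right)}{\left(5 i \omega + 4\right)^{4}}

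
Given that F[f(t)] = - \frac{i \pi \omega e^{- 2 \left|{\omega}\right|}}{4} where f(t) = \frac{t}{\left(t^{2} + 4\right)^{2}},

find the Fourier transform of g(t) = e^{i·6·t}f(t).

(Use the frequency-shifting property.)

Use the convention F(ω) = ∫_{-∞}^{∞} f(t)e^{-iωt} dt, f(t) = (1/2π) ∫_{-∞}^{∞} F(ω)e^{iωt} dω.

F[g](ω) = \frac{i \pi \left(6 - \omega\right) e^{- 2 \left|{\omega - 6}\right|}}{4}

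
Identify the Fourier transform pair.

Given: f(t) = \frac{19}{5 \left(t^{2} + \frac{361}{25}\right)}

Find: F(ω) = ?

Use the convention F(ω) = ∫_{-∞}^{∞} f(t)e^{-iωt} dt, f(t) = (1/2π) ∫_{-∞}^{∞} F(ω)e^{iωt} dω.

F(ω) = \pi e^{- \frac{19 \left|{\omega}\right|}{5}}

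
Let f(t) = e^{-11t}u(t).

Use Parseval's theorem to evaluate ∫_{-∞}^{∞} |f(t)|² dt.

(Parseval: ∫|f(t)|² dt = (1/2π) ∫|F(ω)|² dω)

∫|f(t)|² dt = \frac{1}{22}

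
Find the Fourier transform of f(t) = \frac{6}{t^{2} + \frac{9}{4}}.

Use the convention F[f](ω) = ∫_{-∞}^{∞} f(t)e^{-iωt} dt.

F(ω) = 4 \pi e^{- \frac{3 \left|{\omega}\right|}{2}}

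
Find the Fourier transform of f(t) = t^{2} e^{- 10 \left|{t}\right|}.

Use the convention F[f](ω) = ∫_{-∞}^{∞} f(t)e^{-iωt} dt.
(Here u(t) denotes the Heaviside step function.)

F(ω) = \frac{40 \left(100 - 3 \omega^{2}\right)}{\left(\omega^{2} + 100\right)^{3}}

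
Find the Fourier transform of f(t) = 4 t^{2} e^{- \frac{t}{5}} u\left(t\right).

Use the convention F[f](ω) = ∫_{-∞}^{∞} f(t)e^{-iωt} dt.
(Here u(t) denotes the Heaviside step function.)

F(ω) = \frac{1000}{\left(5 i \omega + 1\right)^{3}}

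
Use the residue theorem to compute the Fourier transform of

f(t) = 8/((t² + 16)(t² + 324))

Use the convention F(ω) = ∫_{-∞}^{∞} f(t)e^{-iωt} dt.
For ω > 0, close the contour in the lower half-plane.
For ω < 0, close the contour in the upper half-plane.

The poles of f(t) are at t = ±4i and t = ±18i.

Let g(z) = f(z)e^{-iωz}; for large |z| the factor e^{-iωz} decays in the lower half-plane when ω > 0 and in the upper half-plane when ω < 0.

Case ω > 0 (lower half-plane, clockwise contour ⇒ F(ω) = -2πi·ΣRes):
  Res_{z = - 4 i} g(z) = \frac{i e^{- 4 \omega}}{308}
  Res_{z = - 18 i} g(z) = - \frac{i e^{- 18 \omega}}{1386}
  F(ω) = -2πi·ΣRes = \frac{\pi \left(9 e^{14 \omega} - 2\right) e^{- 18 \omega}}{1386}

Case ω < 0 (upper half-plane, counterclockwise contour ⇒ F(ω) = +2πi·ΣRes):
  Res_{z = 4 i} g(z) = - \frac{i e^{4 \omega}}{308}
  Res_{z = 18 i} g(z) = \frac{i e^{18 \omega}}{1386}
  F(ω) = 2πi·ΣRes = \frac{\pi \left(9 - 2 e^{14 \omega}\right) e^{4 \omega}}{1386}

Both cases combine into a single formula in |ω|:

F(ω) = \frac{\pi \left(9 e^{14 \left|{\omega}\right|} - 2\right) e^{- 18 \left|{\omega}\right|}}{1386}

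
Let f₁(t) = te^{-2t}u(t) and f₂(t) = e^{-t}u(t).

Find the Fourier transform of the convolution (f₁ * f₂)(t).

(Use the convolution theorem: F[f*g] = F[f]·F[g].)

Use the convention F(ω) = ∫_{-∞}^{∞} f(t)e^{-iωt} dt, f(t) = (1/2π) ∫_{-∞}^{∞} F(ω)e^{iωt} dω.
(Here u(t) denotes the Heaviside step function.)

F[f₁*f₂](ω) = \frac{1}{\left(i \omega + 1\right) \left(i \omega + 2\right)^{2}}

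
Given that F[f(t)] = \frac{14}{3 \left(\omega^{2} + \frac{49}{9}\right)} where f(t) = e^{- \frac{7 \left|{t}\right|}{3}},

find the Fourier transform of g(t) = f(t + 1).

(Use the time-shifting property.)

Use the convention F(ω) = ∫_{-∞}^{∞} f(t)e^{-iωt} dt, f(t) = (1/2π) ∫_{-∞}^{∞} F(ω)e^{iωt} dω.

F[g](ω) = \frac{42 e^{i \omega}}{9 \omega^{2} + 49}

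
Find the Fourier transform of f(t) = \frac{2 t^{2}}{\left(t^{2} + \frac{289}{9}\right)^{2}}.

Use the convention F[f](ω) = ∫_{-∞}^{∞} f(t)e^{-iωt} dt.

F(ω) = \frac{\pi \left(3 - 17 \left|{\omega}\right|\right) e^{- \frac{17 \left|{\omega}\right|}{3}}}{17}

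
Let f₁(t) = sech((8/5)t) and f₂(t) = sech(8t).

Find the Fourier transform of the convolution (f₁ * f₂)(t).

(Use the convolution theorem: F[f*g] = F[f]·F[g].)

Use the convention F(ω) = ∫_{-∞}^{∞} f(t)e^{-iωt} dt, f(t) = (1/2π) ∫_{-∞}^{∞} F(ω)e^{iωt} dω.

F[f₁*f₂](ω) = \frac{5 \pi^{2}}{64 \cosh{\left(\frac{\pi \omega}{16} \right)} \cosh{\left(\frac{5 \pi \omega}{16} \right)}}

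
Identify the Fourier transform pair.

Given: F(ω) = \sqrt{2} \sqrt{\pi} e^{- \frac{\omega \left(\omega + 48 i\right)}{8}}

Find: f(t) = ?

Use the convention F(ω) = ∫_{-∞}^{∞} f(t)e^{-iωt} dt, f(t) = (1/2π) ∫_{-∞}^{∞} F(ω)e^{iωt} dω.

f(t) = 2 e^{- 2 \left(t - 6\right)^{2}}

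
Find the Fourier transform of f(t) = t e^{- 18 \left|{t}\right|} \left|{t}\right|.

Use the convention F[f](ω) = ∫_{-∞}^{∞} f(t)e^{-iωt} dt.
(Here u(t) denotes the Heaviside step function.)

F(ω) = \frac{4 i \omega \left(\omega^{2} - 972\right)}{\left(\omega^{2} + 324\right)^{3}}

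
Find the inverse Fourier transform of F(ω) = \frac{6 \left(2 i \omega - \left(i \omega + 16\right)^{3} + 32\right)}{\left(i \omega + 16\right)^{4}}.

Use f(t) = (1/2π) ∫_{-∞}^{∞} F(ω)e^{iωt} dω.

f(t) = 6 \left(t^{2} - 1\right) e^{- 16 t} u\left(t\right)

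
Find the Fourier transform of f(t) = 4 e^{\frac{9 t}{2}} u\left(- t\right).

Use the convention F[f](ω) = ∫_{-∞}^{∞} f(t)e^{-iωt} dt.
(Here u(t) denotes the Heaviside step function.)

F(ω) = - \frac{8}{2 i \omega - 9}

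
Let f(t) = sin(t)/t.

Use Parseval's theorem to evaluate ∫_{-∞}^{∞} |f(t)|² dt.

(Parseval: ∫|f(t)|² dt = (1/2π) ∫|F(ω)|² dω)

∫|f(t)|² dt = \pi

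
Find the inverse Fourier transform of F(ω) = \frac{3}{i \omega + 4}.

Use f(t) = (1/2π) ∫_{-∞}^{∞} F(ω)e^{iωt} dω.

f(t) = 3 e^{- 4 t} u\left(t\right)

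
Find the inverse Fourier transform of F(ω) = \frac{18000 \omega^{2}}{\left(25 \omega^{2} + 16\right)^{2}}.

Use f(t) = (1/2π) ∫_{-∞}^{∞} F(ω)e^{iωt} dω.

f(t) = 9 \left(1 - \frac{4 \left|{t}\right|}{5}\right) e^{- \frac{4 \left|{t}\right|}{5}}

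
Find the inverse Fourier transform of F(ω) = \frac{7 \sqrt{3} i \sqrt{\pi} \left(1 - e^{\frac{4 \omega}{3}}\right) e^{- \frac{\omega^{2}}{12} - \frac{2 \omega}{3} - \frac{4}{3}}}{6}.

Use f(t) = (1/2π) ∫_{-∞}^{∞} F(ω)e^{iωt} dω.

f(t) = 7 e^{- 3 t^{2}} \sin{\left(4 t \right)}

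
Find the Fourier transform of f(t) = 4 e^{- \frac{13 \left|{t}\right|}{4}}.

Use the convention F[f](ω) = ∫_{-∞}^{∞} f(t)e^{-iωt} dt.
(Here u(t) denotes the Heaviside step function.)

F(ω) = \frac{416}{16 \omega^{2} + 169}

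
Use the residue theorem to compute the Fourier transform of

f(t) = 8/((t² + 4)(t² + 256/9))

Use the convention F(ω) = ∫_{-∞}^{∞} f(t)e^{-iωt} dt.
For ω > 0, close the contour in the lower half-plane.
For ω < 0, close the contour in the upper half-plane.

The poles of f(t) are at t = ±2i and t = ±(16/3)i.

Let g(z) = f(z)e^{-iωz}; for large |z| the factor e^{-iωz} decays in the lower half-plane when ω > 0 and in the upper half-plane when ω < 0.

Case ω > 0 (lower half-plane, clockwise contour ⇒ F(ω) = -2πi·ΣRes):
  Res_{z = - 2 i} g(z) = \frac{9 i e^{- 2 \omega}}{110}
  Res_{z = - \frac{16 i}{3}} g(z) = - \frac{27 i e^{- \frac{16 \omega}{3}}}{880}
  F(ω) = -2πi·ΣRes = \frac{9 \pi e^{- 2 \omega}}{55} - \frac{27 \pi e^{- \frac{16 \omega}{3}}}{440}

Case ω < 0 (upper half-plane, counterclockwise contour ⇒ F(ω) = +2πi·ΣRes):
  Res_{z = 2 i} g(z) = - \frac{9 i e^{2 \omega}}{110}
  Res_{z = \frac{16 i}{3}} g(z) = \frac{27 i e^{\frac{16 \omega}{3}}}{880}
  F(ω) = 2πi·ΣRes = \frac{9 \pi \left(- 3 e^{\frac{16 \omega}{3}} + 8 e^{2 \omega}\right)}{440}

Both cases combine into a single formula in |ω|:

F(ω) = \frac{9 \pi e^{- 2 \left|{\omega}\right|}}{55} - \frac{27 \pi e^{- \frac{16 \left|{\omega}\right|}{3}}}{440}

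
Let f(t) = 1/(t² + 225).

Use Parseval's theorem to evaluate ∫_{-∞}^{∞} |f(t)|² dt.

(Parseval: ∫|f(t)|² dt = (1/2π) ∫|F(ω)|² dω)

∫|f(t)|² dt = \frac{\pi}{6750}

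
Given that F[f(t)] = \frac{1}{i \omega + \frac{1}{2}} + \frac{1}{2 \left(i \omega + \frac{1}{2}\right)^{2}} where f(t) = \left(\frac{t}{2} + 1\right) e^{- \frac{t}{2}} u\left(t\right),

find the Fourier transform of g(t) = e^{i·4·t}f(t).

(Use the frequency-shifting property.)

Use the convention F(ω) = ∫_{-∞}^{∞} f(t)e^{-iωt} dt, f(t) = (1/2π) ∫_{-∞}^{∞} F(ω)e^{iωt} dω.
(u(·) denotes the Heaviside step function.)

F[g](ω) = \frac{4 \left(- i \omega - 1 + 4 i\right)}{4 \omega^{2} - 4 \omega \left(8 + i\right) + 63 + 16 i}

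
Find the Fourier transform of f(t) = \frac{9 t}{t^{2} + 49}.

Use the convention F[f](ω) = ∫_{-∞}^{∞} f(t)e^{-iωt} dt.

F(ω) = - 9 i \pi e^{- 7 \left|{\omega}\right|} \operatorname{sign}{\left(\omega \right)}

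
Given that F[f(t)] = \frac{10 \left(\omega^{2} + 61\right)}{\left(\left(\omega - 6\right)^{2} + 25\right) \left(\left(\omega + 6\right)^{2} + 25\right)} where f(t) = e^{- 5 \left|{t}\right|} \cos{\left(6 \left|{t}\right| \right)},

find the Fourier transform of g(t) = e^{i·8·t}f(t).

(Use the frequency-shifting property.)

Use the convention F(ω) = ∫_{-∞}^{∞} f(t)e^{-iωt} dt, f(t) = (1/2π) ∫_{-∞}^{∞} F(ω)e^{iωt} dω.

F[g](ω) = \frac{10 \left(\left(\omega - 8\right)^{2} + 61\right)}{\left(\left(\omega - 14\right)^{2} + 25\right) \left(\left(\omega - 2\right)^{2} + 25\right)}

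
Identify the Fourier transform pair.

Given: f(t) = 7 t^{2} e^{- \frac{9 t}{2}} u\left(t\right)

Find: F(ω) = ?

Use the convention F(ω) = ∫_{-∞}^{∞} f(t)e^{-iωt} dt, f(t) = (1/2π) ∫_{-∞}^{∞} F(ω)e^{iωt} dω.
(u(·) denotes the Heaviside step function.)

F(ω) = \frac{112}{\left(2 i \omega + 9\right)^{3}}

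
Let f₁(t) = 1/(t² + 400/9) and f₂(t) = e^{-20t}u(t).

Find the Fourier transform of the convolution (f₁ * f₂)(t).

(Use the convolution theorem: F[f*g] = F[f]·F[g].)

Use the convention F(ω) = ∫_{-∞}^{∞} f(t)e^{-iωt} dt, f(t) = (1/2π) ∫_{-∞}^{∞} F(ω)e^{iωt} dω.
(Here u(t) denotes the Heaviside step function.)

F[f₁*f₂](ω) = \frac{3 \pi e^{- \frac{20 \left|{\omega}\right|}{3}}}{20 \left(i \omega + 20\right)}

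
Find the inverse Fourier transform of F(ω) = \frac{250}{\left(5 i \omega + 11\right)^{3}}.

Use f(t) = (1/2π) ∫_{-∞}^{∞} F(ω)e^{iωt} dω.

f(t) = t^{2} e^{- \frac{11 t}{5}} u\left(t\right)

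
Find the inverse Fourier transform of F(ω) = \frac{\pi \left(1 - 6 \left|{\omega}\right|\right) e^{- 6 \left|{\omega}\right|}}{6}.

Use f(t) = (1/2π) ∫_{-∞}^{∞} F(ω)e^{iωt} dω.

f(t) = \frac{2 t^{2}}{\left(t^{2} + 36\right)^{2}}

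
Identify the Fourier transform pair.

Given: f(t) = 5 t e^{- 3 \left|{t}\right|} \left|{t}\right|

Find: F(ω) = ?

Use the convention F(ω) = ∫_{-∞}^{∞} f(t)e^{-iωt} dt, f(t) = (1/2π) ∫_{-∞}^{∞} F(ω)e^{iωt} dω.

F(ω) = \frac{20 i \omega \left(\omega^{2} - 27\right)}{\left(\omega^{2} + 9\right)^{3}}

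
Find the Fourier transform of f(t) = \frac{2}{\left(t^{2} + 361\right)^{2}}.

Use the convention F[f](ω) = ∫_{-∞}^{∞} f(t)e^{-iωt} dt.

F(ω) = \frac{\pi \left(19 \left|{\omega}\right| + 1\right) e^{- 19 \left|{\omega}\right|}}{6859}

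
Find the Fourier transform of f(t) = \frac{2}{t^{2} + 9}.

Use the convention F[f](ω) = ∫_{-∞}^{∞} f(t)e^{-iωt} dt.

F(ω) = \frac{2 \pi e^{- 3 \left|{\omega}\right|}}{3}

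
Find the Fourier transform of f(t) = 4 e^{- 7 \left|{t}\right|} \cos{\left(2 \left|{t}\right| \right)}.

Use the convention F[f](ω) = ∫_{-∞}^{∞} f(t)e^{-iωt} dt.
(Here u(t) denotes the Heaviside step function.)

F(ω) = \frac{56 \left(\omega^{2} + 53\right)}{\omega^{4} + 90 \omega^{2} + 2809}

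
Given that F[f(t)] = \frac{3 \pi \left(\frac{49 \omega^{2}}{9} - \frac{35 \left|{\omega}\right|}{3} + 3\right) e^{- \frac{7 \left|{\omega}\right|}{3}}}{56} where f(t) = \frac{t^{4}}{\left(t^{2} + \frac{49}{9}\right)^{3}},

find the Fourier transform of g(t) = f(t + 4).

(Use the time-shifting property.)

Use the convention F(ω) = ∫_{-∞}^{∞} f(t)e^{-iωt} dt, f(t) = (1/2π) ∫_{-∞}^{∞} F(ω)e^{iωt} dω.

F[g](ω) = \frac{\pi \left(49 \omega^{2} - 105 \left|{\omega}\right| + 27\right) e^{4 i \omega - \frac{7 \left|{\omega}\right|}{3}}}{168}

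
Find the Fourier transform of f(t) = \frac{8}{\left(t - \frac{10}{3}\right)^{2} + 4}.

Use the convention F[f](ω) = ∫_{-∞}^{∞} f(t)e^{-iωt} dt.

F(ω) = 4 \pi e^{- \frac{10 i \omega}{3} - 2 \left|{\omega}\right|}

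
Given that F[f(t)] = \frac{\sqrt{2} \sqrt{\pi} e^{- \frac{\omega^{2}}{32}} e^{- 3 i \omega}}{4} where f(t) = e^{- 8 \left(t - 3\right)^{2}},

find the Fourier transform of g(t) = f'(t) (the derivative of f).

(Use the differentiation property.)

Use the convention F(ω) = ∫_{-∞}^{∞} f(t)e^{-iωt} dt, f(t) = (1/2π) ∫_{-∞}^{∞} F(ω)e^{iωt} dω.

F[g](ω) = \frac{\sqrt{2} i \sqrt{\pi} \omega e^{- \frac{\omega \left(\omega + 96 i\right)}{32}}}{4}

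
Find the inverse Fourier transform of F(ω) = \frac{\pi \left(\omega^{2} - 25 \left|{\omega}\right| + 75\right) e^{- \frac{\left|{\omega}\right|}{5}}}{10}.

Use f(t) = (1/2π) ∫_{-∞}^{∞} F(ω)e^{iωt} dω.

f(t) = \frac{4 t^{4}}{\left(t^{2} + \frac{1}{25}\right)^{3}}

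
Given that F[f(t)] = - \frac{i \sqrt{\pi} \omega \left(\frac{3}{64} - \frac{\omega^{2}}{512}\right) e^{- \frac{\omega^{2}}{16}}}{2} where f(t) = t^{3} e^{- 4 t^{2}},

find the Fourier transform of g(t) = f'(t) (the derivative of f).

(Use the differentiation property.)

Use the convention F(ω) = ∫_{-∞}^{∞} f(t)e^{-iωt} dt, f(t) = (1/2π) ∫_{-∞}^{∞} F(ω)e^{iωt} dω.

F[g](ω) = \frac{\sqrt{\pi} \omega^{2} \left(24 - \omega^{2}\right) e^{- \frac{\omega^{2}}{16}}}{1024}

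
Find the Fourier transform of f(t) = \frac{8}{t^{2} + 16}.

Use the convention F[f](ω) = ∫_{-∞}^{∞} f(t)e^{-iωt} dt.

F(ω) = 2 \pi e^{- 4 \left|{\omega}\right|}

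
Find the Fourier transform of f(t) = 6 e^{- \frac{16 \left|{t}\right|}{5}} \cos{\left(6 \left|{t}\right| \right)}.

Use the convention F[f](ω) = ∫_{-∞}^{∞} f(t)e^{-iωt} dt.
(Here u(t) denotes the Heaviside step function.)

F(ω) = \frac{960 \left(25 \omega^{2} + 1156\right)}{625 \omega^{4} - 32200 \omega^{2} + 1336336}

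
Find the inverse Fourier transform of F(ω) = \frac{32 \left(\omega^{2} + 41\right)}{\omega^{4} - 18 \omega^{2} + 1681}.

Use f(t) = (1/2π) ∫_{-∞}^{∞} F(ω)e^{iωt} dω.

f(t) = 4 e^{- 4 \left|{t}\right|} \cos{\left(5 \left|{t}\right| \right)}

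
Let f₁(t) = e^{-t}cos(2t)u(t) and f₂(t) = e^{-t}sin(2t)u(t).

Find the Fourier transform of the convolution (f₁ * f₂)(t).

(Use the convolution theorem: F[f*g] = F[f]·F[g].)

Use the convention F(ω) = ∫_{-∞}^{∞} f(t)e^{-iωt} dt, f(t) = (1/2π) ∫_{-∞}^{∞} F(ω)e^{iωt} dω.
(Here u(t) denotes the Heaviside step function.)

F[f₁*f₂](ω) = \frac{2 \left(i \omega + 1\right)}{\left(\left(i \omega + 1\right)^{2} + 4\right)^{2}}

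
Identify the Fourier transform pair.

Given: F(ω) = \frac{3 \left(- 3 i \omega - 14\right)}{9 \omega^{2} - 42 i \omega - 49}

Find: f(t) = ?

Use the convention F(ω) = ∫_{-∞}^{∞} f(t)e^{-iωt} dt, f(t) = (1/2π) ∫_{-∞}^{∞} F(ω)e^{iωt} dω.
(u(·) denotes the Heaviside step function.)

f(t) = \left(\frac{7 t}{3} + 1\right) e^{- \frac{7 t}{3}} u\left(t\right)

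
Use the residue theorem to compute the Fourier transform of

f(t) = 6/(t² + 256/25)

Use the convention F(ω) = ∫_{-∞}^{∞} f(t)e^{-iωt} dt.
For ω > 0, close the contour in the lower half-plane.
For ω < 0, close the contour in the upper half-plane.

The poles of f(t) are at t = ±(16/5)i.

Let g(z) = f(z)e^{-iωz}; for large |z| the factor e^{-iωz} decays in the lower half-plane when ω > 0 and in the upper half-plane when ω < 0.

Case ω > 0 (lower half-plane, clockwise contour ⇒ F(ω) = -2πi·ΣRes):
  Res_{z = - \frac{16 i}{5}} g(z) = \frac{15 i e^{- \frac{16 \omega}{5}}}{16}
  F(ω) = -2πi·ΣRes = \frac{15 \pi e^{- \frac{16 \omega}{5}}}{8}

Case ω < 0 (upper half-plane, counterclockwise contour ⇒ F(ω) = +2πi·ΣRes):
  Res_{z = \frac{16 i}{5}} g(z) = - \frac{15 i e^{\frac{16 \omega}{5}}}{16}
  F(ω) = 2πi·ΣRes = \frac{15 \pi e^{\frac{16 \omega}{5}}}{8}

Both cases combine into a single formula in |ω|:

F(ω) = \frac{15 \pi e^{- \frac{16 \left|{\omega}\right|}{5}}}{8}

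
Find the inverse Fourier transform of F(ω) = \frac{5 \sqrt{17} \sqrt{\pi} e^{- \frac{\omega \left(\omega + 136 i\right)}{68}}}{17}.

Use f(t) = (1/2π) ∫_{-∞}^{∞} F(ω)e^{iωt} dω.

f(t) = 5 e^{- 17 \left(t - 2\right)^{2}}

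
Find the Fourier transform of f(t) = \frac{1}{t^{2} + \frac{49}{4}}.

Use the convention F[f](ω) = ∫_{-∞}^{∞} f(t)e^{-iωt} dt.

F(ω) = \frac{2 \pi e^{- \frac{7 \left|{\omega}\right|}{2}}}{7}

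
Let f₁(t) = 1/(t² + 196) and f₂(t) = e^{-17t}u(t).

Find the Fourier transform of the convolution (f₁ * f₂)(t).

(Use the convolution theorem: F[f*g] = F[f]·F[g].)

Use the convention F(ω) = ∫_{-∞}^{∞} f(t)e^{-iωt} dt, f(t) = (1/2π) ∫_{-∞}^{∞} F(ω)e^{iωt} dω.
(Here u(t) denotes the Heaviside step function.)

F[f₁*f₂](ω) = \frac{\pi e^{- 14 \left|{\omega}\right|}}{14 \left(i \omega + 17\right)}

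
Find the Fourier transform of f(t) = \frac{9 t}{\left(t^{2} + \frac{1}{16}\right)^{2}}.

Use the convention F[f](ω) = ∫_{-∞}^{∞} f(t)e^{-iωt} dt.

F(ω) = - 18 i \pi \omega e^{- \frac{\left|{\omega}\right|}{4}}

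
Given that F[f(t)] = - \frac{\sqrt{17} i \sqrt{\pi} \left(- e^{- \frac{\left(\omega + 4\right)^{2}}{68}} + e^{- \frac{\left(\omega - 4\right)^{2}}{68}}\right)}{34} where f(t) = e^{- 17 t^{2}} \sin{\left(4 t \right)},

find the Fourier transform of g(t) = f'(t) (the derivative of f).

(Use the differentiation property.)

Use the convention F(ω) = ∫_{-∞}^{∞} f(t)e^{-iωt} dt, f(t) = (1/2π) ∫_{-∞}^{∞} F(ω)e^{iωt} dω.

F[g](ω) = \frac{\sqrt{17} \sqrt{\pi} \omega \left(e^{\frac{4 \omega}{17}} - 1\right) e^{- \frac{\omega^{2}}{68} - \frac{2 \omega}{17} - \frac{4}{17}}}{34}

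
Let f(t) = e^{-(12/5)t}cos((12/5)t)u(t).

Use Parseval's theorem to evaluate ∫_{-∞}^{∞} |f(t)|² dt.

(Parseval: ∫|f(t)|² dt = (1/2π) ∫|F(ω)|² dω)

∫|f(t)|² dt = \frac{5}{32}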